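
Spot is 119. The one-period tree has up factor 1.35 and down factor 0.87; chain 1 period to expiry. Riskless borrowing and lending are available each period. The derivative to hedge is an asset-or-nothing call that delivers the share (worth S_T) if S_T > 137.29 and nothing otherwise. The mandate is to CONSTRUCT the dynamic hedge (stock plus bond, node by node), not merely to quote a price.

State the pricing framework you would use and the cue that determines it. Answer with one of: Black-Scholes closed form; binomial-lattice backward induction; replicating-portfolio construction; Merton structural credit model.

Key observation: the deliverable is the dynamic trading strategy on the 1-step tree (spot 119, moves 1.35 and 0.87), so the valuation must go through the node-by-node replicating-portfolio solve.

framework: replicating-portfolio construction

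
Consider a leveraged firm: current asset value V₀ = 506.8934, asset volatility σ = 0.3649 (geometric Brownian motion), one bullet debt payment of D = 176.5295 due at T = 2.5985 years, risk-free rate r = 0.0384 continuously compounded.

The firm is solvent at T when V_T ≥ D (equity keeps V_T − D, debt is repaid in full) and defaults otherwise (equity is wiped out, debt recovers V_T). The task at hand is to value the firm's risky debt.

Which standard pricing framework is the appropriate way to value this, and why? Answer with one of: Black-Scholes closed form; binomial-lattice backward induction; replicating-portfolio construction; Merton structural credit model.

framework: Merton structural credit model

Key observation: the question is about default risk generated by asset-value dynamics against a debt face of 176.5295 — the structural framework prices exactly that.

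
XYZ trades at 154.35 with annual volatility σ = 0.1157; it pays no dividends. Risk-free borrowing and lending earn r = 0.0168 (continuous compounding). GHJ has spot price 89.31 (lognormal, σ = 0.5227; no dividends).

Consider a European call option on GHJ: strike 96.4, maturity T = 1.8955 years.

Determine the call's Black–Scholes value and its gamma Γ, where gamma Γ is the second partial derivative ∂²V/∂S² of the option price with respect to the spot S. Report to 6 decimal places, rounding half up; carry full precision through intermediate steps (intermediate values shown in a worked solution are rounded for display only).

σ√T = 0.5227·√1.8955 = 0.719639
d₁ = (ln(S/K) + (r+σ²/2)T) / (σ√T) = (ln(89.31/96.4) + (0.0168+0.5227²/2)·1.8955) / 0.719639 = (-0.076393 + 0.290784) / 0.719639 = 0.297915
d₂ = d₁ − σ√T = 0.297915 − 0.719639 = -0.421723
e^{−rT} = 0.968657
N(d₁) = 0.617116,  N(d₂) = 0.336614
Call price V = S·N(d₁) − K·e^{−rT}·N(d₂) = 55.114645 − 31.432494 = 23.682151
φ(d₁) = (1/√(2π))·e^{−d₁²/2} = 0.381626
Γ = φ(d₁) / (S·σ·√T) = 0.005938

price = 23.682151
Γ = 0.005938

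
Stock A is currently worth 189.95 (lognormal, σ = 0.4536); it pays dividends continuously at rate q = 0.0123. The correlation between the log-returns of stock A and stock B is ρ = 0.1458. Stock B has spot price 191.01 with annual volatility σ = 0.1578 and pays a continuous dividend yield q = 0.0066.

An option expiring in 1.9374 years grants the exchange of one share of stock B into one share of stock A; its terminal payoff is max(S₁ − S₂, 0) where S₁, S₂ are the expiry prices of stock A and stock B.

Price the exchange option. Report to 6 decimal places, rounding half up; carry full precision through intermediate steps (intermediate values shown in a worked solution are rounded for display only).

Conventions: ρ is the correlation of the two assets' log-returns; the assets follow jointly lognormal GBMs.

σ_eff = √(σ₁² + σ₂² − 2ρσ₁σ₂) = √(0.4536² + 0.1578² − 2·0.1458·0.4536·0.1578) = 0.458019
d₁ = (ln(S₁/S₂) + (q₂ − q₁ + σ_eff²/2)T) / (σ_eff√T) = (ln(189.95/191.01) + (0.0066 − 0.0123 + 0.104891)·1.9374) / 0.637519 = 0.292709
d₂ = d₁ − σ_eff√T = 0.292709 − 0.637519 = -0.344811
N(d₁) = 0.615128,  N(d₂) = 0.365118
V = S₁·e^{−q₁T}·N(d₁) − S₂·e^{−q₂T}·N(d₂) = 114.092008 − 68.855156 = 45.236852
Key observation: no risk-free rate is needed — with the second asset as numeraire the exchange option is a call on the ratio S₁/S₂, and r cancels out of the value.

exchange price = 45.236852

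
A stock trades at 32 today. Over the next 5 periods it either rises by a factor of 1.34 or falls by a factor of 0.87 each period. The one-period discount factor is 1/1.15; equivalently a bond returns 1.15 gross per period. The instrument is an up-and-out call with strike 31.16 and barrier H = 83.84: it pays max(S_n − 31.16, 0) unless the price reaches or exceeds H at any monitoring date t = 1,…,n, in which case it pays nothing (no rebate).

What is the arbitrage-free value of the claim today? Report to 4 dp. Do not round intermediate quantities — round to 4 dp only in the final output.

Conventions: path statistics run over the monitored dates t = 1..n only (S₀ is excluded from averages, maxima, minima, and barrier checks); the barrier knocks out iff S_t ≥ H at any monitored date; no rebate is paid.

price = 5.4370

Set p* = 0.5957 (from d < R < u); the path-dependent value is the discounted p*-expectation over all price paths.
Enumerate all 2^5 = 32 price paths (U = up ×1.34, D = down ×0.87); each path with k up-moves has probability p*^k·(1−p*)^(5−k).
DDDDD: M=27.8400, payoff=0.0000, prob=0.010796
UDDDD: M=42.8800, payoff=0.0000, prob=0.015910
DUDDD: M=37.3056, payoff=0.0000, prob=0.015910
UUDDD: M=57.4592, payoff=6.6771, prob=0.023447
DDUDD: M=32.4559, payoff=0.0000, prob=0.015910
UDUDD: M=49.9895, payoff=6.6771, prob=0.023447
DUUDD: M=49.9895, payoff=6.6771, prob=0.023447
UUUDD: M=76.9953, payoff=27.1178, prob=0.034553
DDDUD: M=28.2366, payoff=0.0000, prob=0.015910
UDDUD: M=43.4909, payoff=6.6771, prob=0.023447
DUDUD: M=43.4909, payoff=6.6771, prob=0.023447
UUDUD: M=66.9859, payoff=27.1178, prob=0.034553
DDUUD: M=43.4909, payoff=6.6771, prob=0.023447
UDUUD: M=66.9859, payoff=27.1178, prob=0.034553
DUUUD: M=66.9859, payoff=27.1178, prob=0.034553
UUUUD: M=103.1737, payoff=0.0000, prob=0.050921
DDDDU: M=27.8400, payoff=0.0000, prob=0.015910
UDDDU: M=42.8800, payoff=6.6771, prob=0.023447
DUDDU: M=37.8371, payoff=6.6771, prob=0.023447
UUDDU: M=58.2778, payoff=27.1178, prob=0.034553
DDUDU: M=37.8371, payoff=6.6771, prob=0.023447
UDUDU: M=58.2778, payoff=27.1178, prob=0.034553
DUUDU: M=58.2778, payoff=27.1178, prob=0.034553
UUUDU: M=89.7612, payoff=0.0000, prob=0.050921
DDDUU: M=37.8371, payoff=6.6771, prob=0.023447
UDDUU: M=58.2778, payoff=27.1178, prob=0.034553
DUDUU: M=58.2778, payoff=27.1178, prob=0.034553
UUDUU: M=89.7612, payoff=0.0000, prob=0.050921
DDUUU: M=58.2778, payoff=27.1178, prob=0.034553
UDUUU: M=89.7612, payoff=0.0000, prob=0.050921
DUUUU: M=89.7612, payoff=0.0000, prob=0.050921
UUUUU: M=138.2528, payoff=0.0000, prob=0.075041
Price = Σ prob·payoff / R^5 = 10.935706 / 2.011357 = 5.4370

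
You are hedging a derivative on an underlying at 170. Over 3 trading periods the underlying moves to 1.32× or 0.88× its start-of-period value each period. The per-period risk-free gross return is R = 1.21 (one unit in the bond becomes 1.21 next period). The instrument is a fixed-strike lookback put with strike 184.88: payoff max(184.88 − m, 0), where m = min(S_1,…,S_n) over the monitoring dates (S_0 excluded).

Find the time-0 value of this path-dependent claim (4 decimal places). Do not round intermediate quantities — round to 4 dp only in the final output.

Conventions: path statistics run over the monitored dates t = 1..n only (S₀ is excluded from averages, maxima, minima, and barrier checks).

price = 6.0452

Set p* = 0.7500 (from d < R < u); the path-dependent value is the discounted p*-expectation over all price paths.
Enumerate all 2^3 = 8 price paths (U = up ×1.32, D = down ×0.88); each path with k up-moves has probability p*^k·(1−p*)^(3−k).
DDD: m=115.8502, payoff=69.0298, prob=0.015625
UDD: m=173.7754, payoff=11.1046, prob=0.046875
DUD: m=149.6000, payoff=35.2800, prob=0.046875
UUD: m=224.4000, payoff=0.0000, prob=0.140625
DDU: m=131.6480, payoff=53.2320, prob=0.046875
UDU: m=197.4720, payoff=0.0000, prob=0.140625
DUU: m=149.6000, payoff=35.2800, prob=0.140625
UUU: m=224.4000, payoff=0.0000, prob=0.421875
Price = Σ prob·payoff / R^3 = 10.709370 / 1.771561 = 6.0452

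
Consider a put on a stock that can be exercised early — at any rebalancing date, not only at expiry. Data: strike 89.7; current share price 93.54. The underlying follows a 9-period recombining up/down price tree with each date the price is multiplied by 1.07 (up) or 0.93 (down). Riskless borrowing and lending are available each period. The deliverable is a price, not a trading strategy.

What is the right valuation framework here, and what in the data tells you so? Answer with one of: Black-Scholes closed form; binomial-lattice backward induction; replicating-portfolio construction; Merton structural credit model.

Key observation: an American put (K = 89.7, S₀ = 93.54) on a 9-date tree has no closed form — the optimal stopping decision is embedded and must be resolved recursively from expiry.

framework: binomial-lattice backward induction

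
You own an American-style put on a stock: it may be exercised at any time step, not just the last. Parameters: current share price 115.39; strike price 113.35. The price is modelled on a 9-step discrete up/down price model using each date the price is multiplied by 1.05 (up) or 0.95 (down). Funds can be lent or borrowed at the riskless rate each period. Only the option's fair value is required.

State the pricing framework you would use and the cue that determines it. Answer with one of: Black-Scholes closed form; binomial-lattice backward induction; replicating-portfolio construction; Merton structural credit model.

framework: binomial-lattice backward induction

Key observation: the exercise right at every one of the 9 steps is what matters: each node needs max(113.35 − S, continuation), which only the stepwise tree valuation starting from spot 115.39 delivers.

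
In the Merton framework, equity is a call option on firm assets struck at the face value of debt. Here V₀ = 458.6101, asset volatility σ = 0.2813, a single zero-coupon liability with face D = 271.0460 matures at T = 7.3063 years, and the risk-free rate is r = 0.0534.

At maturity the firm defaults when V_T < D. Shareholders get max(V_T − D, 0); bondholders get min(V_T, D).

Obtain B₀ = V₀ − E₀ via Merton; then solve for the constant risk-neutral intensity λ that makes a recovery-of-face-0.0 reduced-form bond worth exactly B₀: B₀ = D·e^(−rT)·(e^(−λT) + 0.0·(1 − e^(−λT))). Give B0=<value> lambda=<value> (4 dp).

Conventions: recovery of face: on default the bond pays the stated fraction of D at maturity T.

Apply the equity-as-call identities (strike 271.0460, horizon 7.3063 years):
d₁ = [ln(V₀/D) + (r + σ²/2)T] / (σ√T)
   = [ln(458.6101/271.0460) + (0.0534 + 0.5·0.2813²)·7.3063] / (0.2813·√7.3063)
   = [0.525912 + 0.679229] / 0.760359 = 1.584964
d₂ = d₁ − σ√T = 1.584964 − 0.760359 = 0.824605
N(d₁) = 0.943513,  N(d₂) = 0.795202,  e^(−rT) = 0.676951
E₀ = V₀·N(d₁) − D·e^(−rT)·N(d₂)
   = 458.6101·0.943513 − 271.0460·0.676951·0.795202 = 286.796920
B₀ = V₀ − E₀ = 458.6101 − 286.796920 = 171.813180
e^(−λT) = (B₀·e^(rT)/D − 0)/(1 − 0) = (171.8132·1.477212/271.0460 − 0)/1 = 0.93638900
λ = −ln(0.93638900)/7.3063 = 0.008996

B0=171.8132 lambda=0.0090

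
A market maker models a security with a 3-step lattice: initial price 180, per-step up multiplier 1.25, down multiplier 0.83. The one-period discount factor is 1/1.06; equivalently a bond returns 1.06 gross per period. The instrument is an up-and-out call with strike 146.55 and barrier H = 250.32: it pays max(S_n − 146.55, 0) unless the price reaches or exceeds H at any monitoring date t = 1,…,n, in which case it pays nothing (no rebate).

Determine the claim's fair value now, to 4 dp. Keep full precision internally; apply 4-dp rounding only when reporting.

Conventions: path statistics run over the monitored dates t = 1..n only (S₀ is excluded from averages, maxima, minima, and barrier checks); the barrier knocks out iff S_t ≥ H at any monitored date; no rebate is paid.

With p* = (R−d)/(u−d) = 0.5476, sum probability × payoff across the paths and divide by R^3.
Enumerate all 2^3 = 8 price paths (U = up ×1.25, D = down ×0.83); each path with k up-moves has probability p*^k·(1−p*)^(3−k).
DDD: M=149.4000, payoff=0.0000, prob=0.092579
UDD: M=225.0000, payoff=8.4525, prob=0.112069
DUD: M=186.7500, payoff=8.4525, prob=0.112069
UUD: M=281.2500, payoff=0.0000, prob=0.135663
DDU: M=155.0025, payoff=8.4525, prob=0.112069
UDU: M=233.4375, payoff=86.8875, prob=0.135663
DUU: M=233.4375, payoff=86.8875, prob=0.135663
UUU: M=351.5625, payoff=0.0000, prob=0.164224
Price = Σ prob·payoff / R^3 = 26.416638 / 1.191016 = 22.1799

price = 22.1799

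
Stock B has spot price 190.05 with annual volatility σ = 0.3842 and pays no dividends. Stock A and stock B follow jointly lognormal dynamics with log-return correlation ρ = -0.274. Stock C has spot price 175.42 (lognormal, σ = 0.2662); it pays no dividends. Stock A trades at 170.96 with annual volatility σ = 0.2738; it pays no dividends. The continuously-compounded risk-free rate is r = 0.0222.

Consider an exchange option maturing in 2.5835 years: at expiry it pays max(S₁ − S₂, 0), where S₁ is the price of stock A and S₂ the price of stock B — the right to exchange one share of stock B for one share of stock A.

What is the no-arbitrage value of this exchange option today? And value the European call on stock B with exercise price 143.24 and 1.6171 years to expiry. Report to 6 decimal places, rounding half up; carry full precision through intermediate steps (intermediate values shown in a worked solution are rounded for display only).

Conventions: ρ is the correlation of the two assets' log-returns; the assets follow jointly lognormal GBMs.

σ_eff = √(σ₁² + σ₂² − 2ρσ₁σ₂) = √(0.2738² + 0.3842² − 2·-0.274·0.2738·0.3842) = 0.529360
d₁ = (ln(S₁/S₂) + (q₂ − q₁ + σ_eff²/2)T) / (σ_eff√T) = (ln(170.96/190.05) + (0.0 − 0.0 + 0.140111)·2.5835) / 0.850855 = 0.301014
d₂ = d₁ − σ_eff√T = 0.301014 − 0.850855 = -0.549841
N(d₁) = 0.618298,  N(d₂) = 0.291214
V = S₁·e^{−q₁T}·N(d₁) − S₂·e^{−q₂T}·N(d₂) = 105.704268 − 55.345279 = 50.358990
[vanilla: stock B call K=143.24]
σ√T = 0.3842·√1.6171 = 0.488569
d₁ = (ln(S/K) + (r+σ²/2)T) / (σ√T) = (ln(190.05/143.24) + (0.0222+0.3842²/2)·1.6171) / 0.488569 = (0.282766 + 0.155249) / 0.488569 = 0.896527
d₂ = d₁ − σ√T = 0.896527 − 0.488569 = 0.407958
e^{−rT} = 0.964737
N(d₁) = 0.815014,  N(d₂) = 0.658348
price = S·N(d₁) − K·e^{−rT}·N(d₂) = 154.893456 − 90.976372 = 63.917084

exchange price = 50.358990
price(stock B call K=143.24) = 63.917084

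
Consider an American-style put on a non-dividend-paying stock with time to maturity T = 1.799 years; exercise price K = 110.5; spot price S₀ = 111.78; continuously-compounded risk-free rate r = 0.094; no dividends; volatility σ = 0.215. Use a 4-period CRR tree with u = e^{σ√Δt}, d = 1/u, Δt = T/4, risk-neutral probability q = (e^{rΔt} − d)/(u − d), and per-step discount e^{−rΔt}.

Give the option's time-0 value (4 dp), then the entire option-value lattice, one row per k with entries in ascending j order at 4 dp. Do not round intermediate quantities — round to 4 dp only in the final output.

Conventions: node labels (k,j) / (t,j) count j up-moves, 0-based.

price = 6.1993
tree:
6.1993
13.7291 1.8871
26.7229 5.0900 0.0000
37.9719 13.7291 0.0000 0.0000
47.7105 26.7229 0.0000 0.0000 0.0000

Δt=0.44975  u=1.15510  d=0.86573  q=0.61324  discount=0.95860
step 4 (expiry): payoffs max(K−S,0) = 47.7105 26.7229 0.0000 0.0000 0.0000
k=3: (k=3,j=0): S=72.5281, K−S=37.9719, hold=33.3977 ⇒ V=37.9719 exercise | (k=3,j=1): S=96.7709, K−S=13.7291, hold=9.9074 ⇒ V=13.7291 exercise | (k=3,j=2): S=129.1170, K−S=0.0000, hold=0.0000 ⇒ V=0.0000 continue | (k=3,j=3): S=172.2749, K−S=0.0000, hold=0.0000 ⇒ V=0.0000 continue
k=2: (k=2,j=0): S=83.7771, K−S=26.7229, hold=22.1487 ⇒ V=26.7229 exercise | (k=2,j=1): S=111.7800, K−S=0.0000, hold=5.0900 ⇒ V=5.0900 continue | (k=2,j=2): S=149.1430, K−S=0.0000, hold=0.0000 ⇒ V=0.0000 continue
k=1: (k=1,j=0): S=96.7709, K−S=13.7291, hold=12.8996 ⇒ V=13.7291 exercise | (k=1,j=1): S=129.1170, K−S=0.0000, hold=1.8871 ⇒ V=1.8871 continue
k=0: (k=0,j=0): S=111.7800, K−S=0.0000, hold=6.1993 ⇒ V=6.1993 continue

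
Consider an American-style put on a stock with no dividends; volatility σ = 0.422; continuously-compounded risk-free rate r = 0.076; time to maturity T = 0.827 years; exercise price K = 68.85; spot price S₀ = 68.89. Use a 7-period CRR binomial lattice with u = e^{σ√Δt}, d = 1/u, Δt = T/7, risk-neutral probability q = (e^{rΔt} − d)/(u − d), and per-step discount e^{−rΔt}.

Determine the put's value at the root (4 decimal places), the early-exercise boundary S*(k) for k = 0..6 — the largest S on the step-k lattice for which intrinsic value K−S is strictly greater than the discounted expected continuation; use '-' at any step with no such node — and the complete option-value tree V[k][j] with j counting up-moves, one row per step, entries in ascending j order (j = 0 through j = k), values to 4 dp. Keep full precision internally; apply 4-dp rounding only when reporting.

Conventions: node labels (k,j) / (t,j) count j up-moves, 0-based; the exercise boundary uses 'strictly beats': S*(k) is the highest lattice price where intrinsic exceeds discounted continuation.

Δt=0.11814, u=1.15610, d=0.86498, q=0.49478, disc=e^(-rΔt)=0.99106
k=7 terminal: V=max(K-S,0) → 43.8927 35.4931 24.2666 9.2616 0.0000 0.0000 0.0000 0.0000
k=6: j=0 S=28.8530 intr=39.9970 cont=39.3816 V=39.9970[EX]; j=1 S=38.5638 intr=30.2862 cont=29.6708 V=30.2862[EX]; j=2 S=51.5428 intr=17.3072 cont=16.6918 V=17.3072[EX]; j=3 S=68.8900 intr=0.0000 cont=4.6373 V=4.6373[hold]; j=4 S=92.0756 intr=0.0000 cont=0.0000 V=0.0000[hold]; j=5 S=123.0645 intr=0.0000 cont=0.0000 V=0.0000[hold]; j=6 S=164.4831 intr=0.0000 cont=0.0000 V=0.0000[hold]  S*(6)=51.5428
k=5: j=0 S=33.3569 intr=35.4931 cont=34.8777 V=35.4931[EX]; j=1 S=44.5834 intr=24.2666 cont=23.6511 V=24.2666[EX]; j=2 S=59.5884 intr=9.2616 cont=10.9397 V=10.9397[hold]; j=3 S=79.6435 intr=0.0000 cont=2.3219 V=2.3219[hold]; j=4 S=106.4483 intr=0.0000 cont=0.0000 V=0.0000[hold]; j=5 S=142.2745 intr=0.0000 cont=0.0000 V=0.0000[hold]  S*(5)=44.5834
k=4: j=0 S=38.5638 intr=30.2862 cont=29.6708 V=30.2862[EX]; j=1 S=51.5428 intr=17.3072 cont=17.5147 V=17.5147[hold]; j=2 S=68.8900 intr=0.0000 cont=6.6161 V=6.6161[hold]; j=3 S=92.0756 intr=0.0000 cont=1.1626 V=1.1626[hold]; j=4 S=123.0645 intr=0.0000 cont=0.0000 V=0.0000[hold]  S*(4)=38.5638
k=3: j=0 S=44.5834 intr=24.2666 cont=23.7529 V=24.2666[EX]; j=1 S=59.5884 intr=9.2616 cont=12.0139 V=12.0139[hold]; j=2 S=79.6435 intr=0.0000 cont=3.8828 V=3.8828[hold]; j=3 S=106.4483 intr=0.0000 cont=0.5821 V=0.5821[hold]  S*(3)=44.5834
k=2: j=0 S=51.5428 intr=17.3072 cont=18.0414 V=18.0414[hold]; j=1 S=68.8900 intr=0.0000 cont=7.9193 V=7.9193[hold]; j=2 S=92.0756 intr=0.0000 cont=2.2295 V=2.2295[hold]  S*(2)=-
k=1: j=0 S=59.5884 intr=9.2616 cont=12.9167 V=12.9167[hold]; j=1 S=79.6435 intr=0.0000 cont=5.0585 V=5.0585[hold]  S*(1)=-
k=0: j=0 S=68.8900 intr=0.0000 cont=8.9479 V=8.9479[hold]  S*(0)=-

price = 8.9479
boundary = - - - 44.5834 38.5638 44.5834 51.5428
tree:
8.9479
12.9167 5.0585
18.0414 7.9193 2.2295
24.2666 12.0139 3.8828 0.5821
30.2862 17.5147 6.6161 1.1626 0.0000
35.4931 24.2666 10.9397 2.3219 0.0000 0.0000
39.9970 30.2862 17.3072 4.6373 0.0000 0.0000 0.0000
43.8927 35.4931 24.2666 9.2616 0.0000 0.0000 0.0000 0.0000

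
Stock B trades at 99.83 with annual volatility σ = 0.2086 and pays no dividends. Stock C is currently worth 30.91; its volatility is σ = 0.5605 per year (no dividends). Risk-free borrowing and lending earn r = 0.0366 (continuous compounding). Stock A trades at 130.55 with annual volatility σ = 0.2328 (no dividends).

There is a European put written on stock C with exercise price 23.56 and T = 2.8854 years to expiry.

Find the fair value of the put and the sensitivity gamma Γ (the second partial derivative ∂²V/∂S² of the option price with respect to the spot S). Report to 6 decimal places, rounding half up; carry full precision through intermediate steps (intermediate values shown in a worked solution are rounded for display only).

σ√T = 0.5605·√2.8854 = 0.952091
d₁ = (ln(S/K) + (r+σ²/2)T) / (σ√T) = (ln(30.91/23.56) + (0.0366+0.5605²/2)·2.8854) / 0.952091 = (0.271529 + 0.558845) / 0.952091 = 0.872158
d₂ = d₁ − σ√T = 0.872158 − 0.952091 = -0.079933
e^{−rT} = 0.899779
N(−d₁) = 0.191561,  N(−d₂) = 0.531855
Put price V = K·e^{−rT}·N(−d₂) − S·N(−d₁) = 11.274687 − 5.921154 = 5.353533
φ(d₁) = (1/√(2π))·e^{−d₁²/2} = 0.272731
Γ = φ(d₁) / (S·σ·√T) = 0.009267

price = 5.353533
Γ = 0.009267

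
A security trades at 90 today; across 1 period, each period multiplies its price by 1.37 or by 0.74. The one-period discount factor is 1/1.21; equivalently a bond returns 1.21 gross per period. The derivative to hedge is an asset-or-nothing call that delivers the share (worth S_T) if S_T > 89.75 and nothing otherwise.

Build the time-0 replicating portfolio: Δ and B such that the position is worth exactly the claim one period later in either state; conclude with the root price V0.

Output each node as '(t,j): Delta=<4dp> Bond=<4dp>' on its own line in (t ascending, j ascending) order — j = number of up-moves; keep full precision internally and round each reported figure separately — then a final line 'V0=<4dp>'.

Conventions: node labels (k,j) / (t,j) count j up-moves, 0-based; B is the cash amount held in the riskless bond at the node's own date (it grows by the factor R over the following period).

(0,0): Delta=2.1746 Bond=-119.6930
V0=76.0213

Arbitrage-free pricing uses the up-move probability p* = (R−d)/(u−d) = 0.7460, discounting each step at R = 1.21.
Terminal payoffs: V(1,0)=0.0000, V(1,1)=123.3000
(0,0): S=90.0000. Δ = (V_up−V_dn)/(S_up−S_dn) = (123.3000−0.0000)/(123.3000−66.6000) = 2.1746. V = [p*·123.3000 + (1−p*)·0.0000]/1.21 = 76.0213. B = V − Δ·S = -119.6930.
Check: Δ(0,0)·S0 + B(0,0) = 76.0213 = V0.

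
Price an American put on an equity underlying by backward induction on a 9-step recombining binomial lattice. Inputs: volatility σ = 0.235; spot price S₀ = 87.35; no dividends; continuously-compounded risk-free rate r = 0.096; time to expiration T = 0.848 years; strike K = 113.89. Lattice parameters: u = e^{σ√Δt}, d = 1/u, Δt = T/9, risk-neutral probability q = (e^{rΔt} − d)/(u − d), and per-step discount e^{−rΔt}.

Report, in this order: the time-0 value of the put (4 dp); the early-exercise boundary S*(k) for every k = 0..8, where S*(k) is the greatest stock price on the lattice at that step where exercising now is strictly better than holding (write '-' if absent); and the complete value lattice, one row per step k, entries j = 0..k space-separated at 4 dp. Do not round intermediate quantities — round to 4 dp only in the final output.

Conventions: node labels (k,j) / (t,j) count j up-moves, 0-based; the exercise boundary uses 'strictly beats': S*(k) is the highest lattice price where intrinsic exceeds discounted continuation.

params: Δt=0.09422 u=1.07480 d=0.93041 q=0.54490 e^(-rΔt)=0.99100
t_9 payoffs: 68.2534 61.1708 52.9890 43.5375 32.6191 20.0062 5.4359 0.0000 0.0000 0.0000
t_8: node(8,0) S=49.0502 payoff=64.8398 vs cont=63.8142 → 64.8398 [stop]  node(8,1) S=56.6626 payoff=57.2274 vs cont=56.2019 → 57.2274 [stop]  node(8,2) S=65.4564 payoff=48.4336 vs cont=47.4081 → 48.4336 [stop]  node(8,3) S=75.6149 payoff=38.2751 vs cont=37.2496 → 38.2751 [stop]  node(8,4) S=87.3500 payoff=26.5400 vs cont=25.5145 → 26.5400 [stop]  node(8,5) S=100.9063 payoff=12.9837 vs cont=11.9582 → 12.9837 [stop]  node(8,6) S=116.5665 payoff=0.0000 vs cont=2.4516 → 2.4516 [wait]  node(8,7) S=134.6571 payoff=0.0000 vs cont=0.0000 → 0.0000 [wait]  node(8,8) S=155.5553 payoff=0.0000 vs cont=0.0000 → 0.0000 [wait]  ⇒ S*(8)=100.9063
t_7: node(7,0) S=52.7192 payoff=61.1708 vs cont=60.1453 → 61.1708 [stop]  node(7,1) S=60.9010 payoff=52.9890 vs cont=51.9635 → 52.9890 [stop]  node(7,2) S=70.3525 payoff=43.5375 vs cont=42.5119 → 43.5375 [stop]  node(7,3) S=81.2709 payoff=32.6191 vs cont=31.5936 → 32.6191 [stop]  node(7,4) S=93.8838 payoff=20.0062 vs cont=18.9807 → 20.0062 [stop]  node(7,5) S=108.4541 payoff=5.4359 vs cont=7.1795 → 7.1795 [wait]  node(7,6) S=125.2857 payoff=0.0000 vs cont=1.1057 → 1.1057 [wait]  node(7,7) S=144.7295 payoff=0.0000 vs cont=0.0000 → 0.0000 [wait]  ⇒ S*(7)=93.8838
t_6: node(6,0) S=56.6626 payoff=57.2274 vs cont=56.2019 → 57.2274 [stop]  node(6,1) S=65.4564 payoff=48.4336 vs cont=47.4081 → 48.4336 [stop]  node(6,2) S=75.6149 payoff=38.2751 vs cont=37.2496 → 38.2751 [stop]  node(6,3) S=87.3500 payoff=26.5400 vs cont=25.5145 → 26.5400 [stop]  node(6,4) S=100.9063 payoff=12.9837 vs cont=12.8997 → 12.9837 [stop]  node(6,5) S=116.5665 payoff=0.0000 vs cont=3.8350 → 3.8350 [wait]  node(6,6) S=134.6571 payoff=0.0000 vs cont=0.4987 → 0.4987 [wait]  ⇒ S*(6)=100.9063
t_5: node(5,0) S=60.9010 payoff=52.9890 vs cont=51.9635 → 52.9890 [stop]  node(5,1) S=70.3525 payoff=43.5375 vs cont=42.5119 → 43.5375 [stop]  node(5,2) S=81.2709 payoff=32.6191 vs cont=31.5936 → 32.6191 [stop]  node(5,3) S=93.8838 payoff=20.0062 vs cont=18.9807 → 20.0062 [stop]  node(5,4) S=108.4541 payoff=5.4359 vs cont=7.9265 → 7.9265 [wait]  node(5,5) S=125.2857 payoff=0.0000 vs cont=1.9989 → 1.9989 [wait]  ⇒ S*(5)=93.8838
t_4: node(4,0) S=65.4564 payoff=48.4336 vs cont=47.4081 → 48.4336 [stop]  node(4,1) S=75.6149 payoff=38.2751 vs cont=37.2496 → 38.2751 [stop]  node(4,2) S=87.3500 payoff=26.5400 vs cont=25.5145 → 26.5400 [stop]  node(4,3) S=100.9063 payoff=12.9837 vs cont=13.3031 → 13.3031 [wait]  node(4,4) S=116.5665 payoff=0.0000 vs cont=4.6542 → 4.6542 [wait]  ⇒ S*(4)=87.3500
t_3: node(3,0) S=70.3525 payoff=43.5375 vs cont=42.5119 → 43.5375 [stop]  node(3,1) S=81.2709 payoff=32.6191 vs cont=31.5936 → 32.6191 [stop]  node(3,2) S=93.8838 payoff=20.0062 vs cont=19.1532 → 20.0062 [stop]  node(3,3) S=108.4541 payoff=5.4359 vs cont=8.5130 → 8.5130 [wait]  ⇒ S*(3)=93.8838
t_2: node(2,0) S=75.6149 payoff=38.2751 vs cont=37.2496 → 38.2751 [stop]  node(2,1) S=87.3500 payoff=26.5400 vs cont=25.5145 → 26.5400 [stop]  node(2,2) S=100.9063 payoff=12.9837 vs cont=13.6198 → 13.6198 [wait]  ⇒ S*(2)=87.3500
t_1: node(1,0) S=81.2709 payoff=32.6191 vs cont=31.5936 → 32.6191 [stop]  node(1,1) S=93.8838 payoff=20.0062 vs cont=19.3242 → 20.0062 [stop]  ⇒ S*(1)=93.8838
t_0: node(0,0) S=87.3500 payoff=26.5400 vs cont=25.5145 → 26.5400 [stop]  ⇒ S*(0)=87.3500

price = 26.5400
boundary = 87.3500 93.8838 87.3500 93.8838 87.3500 93.8838 100.9063 93.8838 100.9063
tree:
26.5400
32.6191 20.0062
38.2751 26.5400 13.6198
43.5375 32.6191 20.0062 8.5130
48.4336 38.2751 26.5400 13.3031 4.6542
52.9890 43.5375 32.6191 20.0062 7.9265 1.9989
57.2274 48.4336 38.2751 26.5400 12.9837 3.8350 0.4987
61.1708 52.9890 43.5375 32.6191 20.0062 7.1795 1.1057 0.0000
64.8398 57.2274 48.4336 38.2751 26.5400 12.9837 2.4516 0.0000 0.0000
68.2534 61.1708 52.9890 43.5375 32.6191 20.0062 5.4359 0.0000 0.0000 0.0000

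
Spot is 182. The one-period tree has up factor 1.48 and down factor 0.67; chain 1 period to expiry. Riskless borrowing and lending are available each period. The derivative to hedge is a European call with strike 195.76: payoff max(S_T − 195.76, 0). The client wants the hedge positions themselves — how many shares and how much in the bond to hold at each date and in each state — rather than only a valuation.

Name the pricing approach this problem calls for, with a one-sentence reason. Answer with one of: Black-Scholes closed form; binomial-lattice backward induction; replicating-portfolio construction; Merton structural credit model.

framework: replicating-portfolio construction

Key observation: the deliverable is the dynamic trading strategy on the 1-step tree (spot 182, moves 1.48 and 0.67), so the valuation must go through the node-by-node replicating-portfolio solve.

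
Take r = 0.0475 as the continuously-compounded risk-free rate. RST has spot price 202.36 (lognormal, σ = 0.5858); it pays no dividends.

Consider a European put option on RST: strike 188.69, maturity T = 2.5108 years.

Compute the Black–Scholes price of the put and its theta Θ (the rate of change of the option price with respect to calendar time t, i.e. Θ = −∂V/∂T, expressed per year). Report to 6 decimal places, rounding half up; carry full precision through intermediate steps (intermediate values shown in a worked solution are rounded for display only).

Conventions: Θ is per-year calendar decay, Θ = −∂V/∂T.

σ√T = 0.5858·√2.5108 = 0.928230
d₁ = (ln(S/K) + (r+σ²/2)T) / (σ√T) = (ln(202.36/188.69) + (0.0475+0.5858²/2)·2.5108) / 0.928230 = (0.069943 + 0.550068) / 0.928230 = 0.667950
d₂ = d₁ − σ√T = 0.667950 − 0.928230 = -0.260280
e^{−rT} = 0.887574
N(−d₁) = 0.252083,  N(−d₂) = 0.602676
Put price V = K·e^{−rT}·N(−d₂) − S·N(−d₁) = 100.934003 − 51.011468 = 49.922535
φ(d₁) = (1/√(2π))·e^{−d₁²/2} = 0.319175
Θ = −S·φ(d₁)·σ/(2√T) + r·K·e^{−rT}·N(−d₂) = −11.938953 + 4.794365 = -7.144588

price = 49.922535
Θ = -7.144588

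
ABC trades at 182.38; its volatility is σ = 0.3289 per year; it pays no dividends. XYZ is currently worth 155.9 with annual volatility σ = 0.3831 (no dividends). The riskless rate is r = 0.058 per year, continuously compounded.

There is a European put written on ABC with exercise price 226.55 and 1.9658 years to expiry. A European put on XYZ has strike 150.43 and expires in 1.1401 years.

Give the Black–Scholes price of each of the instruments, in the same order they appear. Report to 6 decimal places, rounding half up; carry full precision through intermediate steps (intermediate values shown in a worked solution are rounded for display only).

price(ABC put K=226.55) = 45.789820
price(XYZ put K=150.43) = 17.224334

[ABC put K=226.55]
σ√T = 0.3289·√1.9658 = 0.461141
d₁ = (ln(S/K) + (r+σ²/2)T) / (σ√T) = (ln(182.38/226.55) + (0.058+0.3289²/2)·1.9658) / 0.461141 = (-0.216873 + 0.220342) / 0.461141 = 0.007522
d₂ = d₁ − σ√T = 0.007522 − 0.461141 = -0.453619
e^{−rT} = 0.892243
N(−d₁) = 0.496999,  N(−d₂) = 0.674948
price = K·e^{−rT}·N(−d₂) − S·N(−d₁) = 136.432553 − 90.642733 = 45.789820
[XYZ put K=150.43]
σ√T = 0.3831·√1.1401 = 0.409057
d₁ = (ln(S/K) + (r+σ²/2)T) / (σ√T) = (ln(155.9/150.43) + (0.058+0.3831²/2)·1.1401) / 0.409057 = (0.035717 + 0.149790) / 0.409057 = 0.453498
d₂ = d₁ − σ√T = 0.453498 − 0.409057 = 0.044441
e^{−rT} = 0.936013
N(−d₁) = 0.325095,  N(−d₂) = 0.482276
price = K·e^{−rT}·N(−d₂) − S·N(−d₁) = 67.906658 − 50.682324 = 17.224334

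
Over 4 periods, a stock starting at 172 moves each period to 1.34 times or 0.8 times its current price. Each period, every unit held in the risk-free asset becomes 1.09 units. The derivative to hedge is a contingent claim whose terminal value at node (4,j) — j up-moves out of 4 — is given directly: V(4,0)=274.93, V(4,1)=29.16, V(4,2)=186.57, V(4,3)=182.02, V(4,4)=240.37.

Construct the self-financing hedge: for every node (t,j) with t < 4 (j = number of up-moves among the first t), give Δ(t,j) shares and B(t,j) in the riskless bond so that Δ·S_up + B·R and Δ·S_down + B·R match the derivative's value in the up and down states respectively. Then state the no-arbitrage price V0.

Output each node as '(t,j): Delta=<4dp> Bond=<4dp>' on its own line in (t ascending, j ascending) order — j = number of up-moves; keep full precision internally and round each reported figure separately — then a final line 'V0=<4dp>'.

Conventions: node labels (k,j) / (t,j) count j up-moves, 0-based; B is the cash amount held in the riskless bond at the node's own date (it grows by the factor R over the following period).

(0,0): Delta=0.3091 Bond=60.3505
(1,0): Delta=0.2751 Bond=70.4690
(1,1): Delta=0.3267 Bond=61.7415
(2,0): Delta=-0.4514 Bond=156.7813
(2,1): Delta=0.6490 Bond=7.8714
(2,2): Delta=0.1608 Bond=118.5282
(3,0): Delta=-5.1682 Bond=586.2695
(3,1): Delta=1.9762 Bond=-187.1927
(3,2): Delta=-0.0341 Bond=177.3493
(3,3): Delta=0.2611 Bond=87.6840
V0=113.5222

Arbitrage-free pricing uses the up-move probability p* = (R−d)/(u−d) = 0.5370, discounting each step at R = 1.09.
Payoffs at expiry: V(4,0)=274.9300, V(4,1)=29.1600, V(4,2)=186.5700, V(4,3)=182.0200, V(4,4)=240.3700
(3,0): S=88.0640. Δ = (V_up−V_dn)/(S_up−S_dn) = (29.1600−274.9300)/(118.0058−70.4512) = -5.1682. V = [p*·29.1600 + (1−p*)·274.9300]/1.09 = 131.1398. B = V − Δ·S = 586.2695.
(3,1): S=147.5072. Δ = (V_up−V_dn)/(S_up−S_dn) = (186.5700−29.1600)/(197.6596−118.0058) = 1.9762. V = [p*·186.5700 + (1−p*)·29.1600]/1.09 = 104.3073. B = V − Δ·S = -187.1927.
(3,2): S=247.0746. Δ = (V_up−V_dn)/(S_up−S_dn) = (182.0200−186.5700)/(331.0799−197.6596) = -0.0341. V = [p*·182.0200 + (1−p*)·186.5700]/1.09 = 168.9234. B = V − Δ·S = 177.3493.
(3,3): S=413.8499. Δ = (V_up−V_dn)/(S_up−S_dn) = (240.3700−182.0200)/(554.5588−331.0799) = 0.2611. V = [p*·240.3700 + (1−p*)·182.0200]/1.09 = 195.7396. B = V − Δ·S = 87.6840.
(2,0): S=110.0800. Δ = (V_up−V_dn)/(S_up−S_dn) = (104.3073−131.1398)/(147.5072−88.0640) = -0.4514. V = [p*·104.3073 + (1−p*)·131.1398]/1.09 = 107.0915. B = V − Δ·S = 156.7813.
(2,1): S=184.3840. Δ = (V_up−V_dn)/(S_up−S_dn) = (168.9234−104.3073)/(247.0746−147.5072) = 0.6490. V = [p*·168.9234 + (1−p*)·104.3073]/1.09 = 127.5308. B = V − Δ·S = 7.8714.
(2,2): S=308.8432. Δ = (V_up−V_dn)/(S_up−S_dn) = (195.7396−168.9234)/(413.8499−247.0746) = 0.1608. V = [p*·195.7396 + (1−p*)·168.9234]/1.09 = 168.1878. B = V − Δ·S = 118.5282.
(1,0): S=137.6000. Δ = (V_up−V_dn)/(S_up−S_dn) = (127.5308−107.0915)/(184.3840−110.0800) = 0.2751. V = [p*·127.5308 + (1−p*)·107.0915]/1.09 = 108.3194. B = V − Δ·S = 70.4690.
(1,1): S=230.4800. Δ = (V_up−V_dn)/(S_up−S_dn) = (168.1878−127.5308)/(308.8432−184.3840) = 0.3267. V = [p*·168.1878 + (1−p*)·127.5308]/1.09 = 137.0322. B = V − Δ·S = 61.7415.
(0,0): S=172.0000. Δ = (V_up−V_dn)/(S_up−S_dn) = (137.0322−108.3194)/(230.4800−137.6000) = 0.3091. V = [p*·137.0322 + (1−p*)·108.3194]/1.09 = 113.5222. B = V − Δ·S = 60.3505.
Sanity check at the root: Δ(0,0)·S0 + B(0,0) reproduces V0 = 113.5222.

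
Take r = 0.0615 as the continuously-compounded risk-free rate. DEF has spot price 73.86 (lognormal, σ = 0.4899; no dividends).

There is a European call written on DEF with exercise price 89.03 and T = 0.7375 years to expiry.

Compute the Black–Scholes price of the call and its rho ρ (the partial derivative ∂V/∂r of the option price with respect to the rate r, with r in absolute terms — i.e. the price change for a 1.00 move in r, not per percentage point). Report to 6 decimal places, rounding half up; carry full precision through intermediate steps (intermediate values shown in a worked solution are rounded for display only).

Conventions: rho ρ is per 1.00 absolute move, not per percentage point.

price = 8.358686
ρ = 18.343794

σ√T = 0.4899·√0.7375 = 0.420715
d₁ = (ln(S/K) + (r+σ²/2)T) / (σ√T) = (ln(73.86/89.03) + (0.0615+0.4899²/2)·0.7375) / 0.420715 = (-0.186802 + 0.133857) / 0.420715 = -0.125845
d₂ = d₁ − σ√T = -0.125845 − 0.420715 = -0.546561
e^{−rT} = 0.955657
N(d₁) = 0.449927,  N(d₂) = 0.292340
Call price V = S·N(d₁) − K·e^{−rT}·N(d₂) = 33.231627 − 24.872941 = 8.358686
ρ = K·T·e^{−rT}·N(d₂) = 18.343794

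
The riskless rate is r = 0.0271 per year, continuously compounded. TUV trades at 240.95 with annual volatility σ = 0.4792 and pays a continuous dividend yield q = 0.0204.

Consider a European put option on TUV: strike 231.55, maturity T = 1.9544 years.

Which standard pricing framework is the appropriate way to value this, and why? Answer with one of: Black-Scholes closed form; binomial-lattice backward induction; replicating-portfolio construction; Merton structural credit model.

framework: Black-Scholes closed form

Key observation: a European claim on TUV (strike 231.55) — a lognormal (GBM) underlying with constant rate and volatility — has an exact closed-form value; no lattice or capital structure is involved.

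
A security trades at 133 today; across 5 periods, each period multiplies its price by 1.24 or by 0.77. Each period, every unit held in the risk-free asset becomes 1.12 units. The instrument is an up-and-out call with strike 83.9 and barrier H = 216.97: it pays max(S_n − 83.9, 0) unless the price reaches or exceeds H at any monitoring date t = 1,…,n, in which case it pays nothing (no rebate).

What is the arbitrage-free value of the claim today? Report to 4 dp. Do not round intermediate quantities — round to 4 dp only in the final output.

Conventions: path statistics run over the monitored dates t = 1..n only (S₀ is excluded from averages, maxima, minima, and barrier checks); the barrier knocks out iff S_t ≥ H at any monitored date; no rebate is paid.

No-arbitrage gives p* = (R−d)/(u−d) = 0.7447: enumerate every path, weight its payoff by its p*-probability, and discount by R^5.
Enumerate all 2^5 = 32 price paths (U = up ×1.24, D = down ×0.77); each path with k up-moves has probability p*^k·(1−p*)^(5−k).
DDDDD: M=102.4100, payoff=0.0000, prob=0.001085
UDDDD: M=164.9200, payoff=0.0000, prob=0.003164
DUDDD: M=126.9884, payoff=0.0000, prob=0.003164
UUDDD: M=204.5008, payoff=9.4614, prob=0.009230
DDUDD: M=102.4100, payoff=0.0000, prob=0.003164
UDUDD: M=164.9200, payoff=9.4614, prob=0.009230
DUUDD: M=157.4656, payoff=9.4614, prob=0.009230
UUUDD: M=253.5810, payoff=0.0000, prob=0.026920
DDDUD: M=102.4100, payoff=0.0000, prob=0.003164
UDDUD: M=164.9200, payoff=9.4614, prob=0.009230
DUDUD: M=126.9884, payoff=9.4614, prob=0.009230
UUDUD: M=204.5008, payoff=66.4482, prob=0.026920
DDUUD: M=121.2485, payoff=9.4614, prob=0.009230
UDUUD: M=195.2574, payoff=66.4482, prob=0.026920
DUUUD: M=195.2574, payoff=66.4482, prob=0.026920
UUUUD: M=314.4404, payoff=0.0000, prob=0.078517
DDDDU: M=102.4100, payoff=0.0000, prob=0.003164
UDDDU: M=164.9200, payoff=9.4614, prob=0.009230
DUDDU: M=126.9884, payoff=9.4614, prob=0.009230
UUDDU: M=204.5008, payoff=66.4482, prob=0.026920
DDUDU: M=102.4100, payoff=9.4614, prob=0.009230
UDUDU: M=164.9200, payoff=66.4482, prob=0.026920
DUUDU: M=157.4656, payoff=66.4482, prob=0.026920
UUUDU: M=253.5810, payoff=0.0000, prob=0.078517
DDDUU: M=102.4100, payoff=9.4614, prob=0.009230
UDDUU: M=164.9200, payoff=66.4482, prob=0.026920
DUDUU: M=150.3482, payoff=66.4482, prob=0.026920
UUDUU: M=242.1191, payoff=0.0000, prob=0.078517
DDUUU: M=150.3482, payoff=66.4482, prob=0.026920
UDUUU: M=242.1191, payoff=0.0000, prob=0.078517
DUUUU: M=242.1191, payoff=0.0000, prob=0.078517
UUUUU: M=389.9061, payoff=0.0000, prob=0.229008
Price = Σ prob·payoff / R^5 = 16.972409 / 1.762342 = 9.6306

price = 9.6306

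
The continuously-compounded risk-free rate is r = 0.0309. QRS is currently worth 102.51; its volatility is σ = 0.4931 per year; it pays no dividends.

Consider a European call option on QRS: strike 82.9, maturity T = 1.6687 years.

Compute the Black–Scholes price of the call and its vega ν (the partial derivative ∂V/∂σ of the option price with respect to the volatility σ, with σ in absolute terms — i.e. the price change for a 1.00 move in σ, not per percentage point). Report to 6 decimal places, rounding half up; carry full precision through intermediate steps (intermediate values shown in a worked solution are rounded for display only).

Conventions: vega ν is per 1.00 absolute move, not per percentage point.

σ√T = 0.4931·√1.6687 = 0.636978
d₁ = (ln(S/K) + (r+σ²/2)T) / (σ√T) = (ln(102.51/82.9) + (0.0309+0.4931²/2)·1.6687) / 0.636978 = (0.212325 + 0.254433) / 0.636978 = 0.732770
d₂ = d₁ − σ√T = 0.732770 − 0.636978 = 0.095793
e^{−rT} = 0.949744
N(d₁) = 0.768151,  N(d₂) = 0.538157
Call price V = S·N(d₁) − K·e^{−rT}·N(d₂) = 78.743136 − 42.371169 = 36.371967
φ(d₁) = (1/√(2π))·e^{−d₁²/2} = 0.305009
ν = S·φ(d₁)·√T = 40.389425

price = 36.371967
ν = 40.389425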